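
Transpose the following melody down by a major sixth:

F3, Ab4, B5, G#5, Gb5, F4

Ab2 Cb4 D5 B4 Bbb4 Ab3

A major sixth down from F3 gives Ab2.
Ab4: a sixth down reaches C, and 9 semitones makes it Cb4.
B5 down a major sixth is D5.
G#5: a sixth down reaches B, and 9 semitones makes it B4.
Gb5: a sixth down reaches B, and 9 semitones makes it Bbb4.
F4 down a major sixth is Ab3.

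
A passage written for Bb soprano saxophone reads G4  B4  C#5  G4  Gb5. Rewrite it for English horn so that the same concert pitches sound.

C5 E5 F#5 C5 Cb6

First find concert pitch: the Bb soprano saxophone sounds a major second below written, so G4 B4 C#5 G4 Gb5 sounds F4 A4 B4 F4 Fb5.
Then write for English horn: it sounds a perfect fifth below written, so the part must be a perfect fifth above concert.
F4 → C5
A4 → E5
B4 → F#5
F4 → C5
Fb5 → Cb6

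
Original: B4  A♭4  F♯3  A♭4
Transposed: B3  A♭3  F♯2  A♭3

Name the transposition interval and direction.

down a perfect octave

From B4 to B3 is 8 letter names — an octave of some quality.
B3 to B4 is 12 semitones, which makes it a perfect octave; the second version is lower, so the direction is down.
Checking another pair — Ab4 → Ab3 — gives the same interval.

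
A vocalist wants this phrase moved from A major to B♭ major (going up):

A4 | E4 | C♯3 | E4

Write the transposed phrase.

From A up to B♭ is a minor second; apply that to each pitch.
A4 to Bb4
E4 to F4
C#3 to D3
E4 to F4

Bb4 F4 D3 F4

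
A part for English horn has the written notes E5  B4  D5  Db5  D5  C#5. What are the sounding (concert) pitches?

A4 E4 G4 Gb4 G4 F#4

Written C4 on the English horn sounds as F3, a perfect fifth lower; apply that shift to every note.
E5 → A4
B4 → E4
D5 → G4
Db5 → Gb4
D5 → G4
C#5 → F#4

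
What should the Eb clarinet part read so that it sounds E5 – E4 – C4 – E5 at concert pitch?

C#5 C#4 A3 C#5

Written C4 sounds as Eb4 on the Eb clarinet, so concert pitches are written a minor third down.
E5 to C#5
E4 to C#4
C4 to A3
E5 to C#5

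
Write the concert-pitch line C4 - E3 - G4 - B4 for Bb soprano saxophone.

D4 F#3 A4 C#5

Written C4 sounds as Bb3 on the Bb soprano saxophone, so concert pitches are written a major second up.
C4 becomes D4
E3 becomes F#3
G4 becomes A4
B4 becomes C#5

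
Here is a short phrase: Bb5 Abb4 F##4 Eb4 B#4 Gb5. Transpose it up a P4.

Bb5: a fourth up reaches E, and 5 semitones makes it Eb6.
Abb4 up a perfect fourth is Dbb5.
F##4: a fourth up reaches B, and 5 semitones makes it B#4.
Eb4 up a perfect fourth is Ab4.
B#4 up a perfect fourth is E#5.
Gb5: a fourth up reaches C, and 5 semitones makes it Cb6.

Eb6 Dbb5 B#4 Ab4 E#5 Cb6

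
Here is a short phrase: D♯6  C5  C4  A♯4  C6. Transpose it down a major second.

C#6 Bb4 Bb3 G#4 Bb5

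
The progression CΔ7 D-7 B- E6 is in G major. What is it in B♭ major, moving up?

EbΔ7 F-7 D- G6

G major up to B♭ major is a minor third; each chord root moves by that interval while the quality stays the same.
CΔ7: root C up a minor third → Eb, giving EbΔ7.
D-7: root D up a minor third → F, giving F-7.
B-: root B up a minor third → D, giving D-.
E6: root E up a minor third → G, giving G6.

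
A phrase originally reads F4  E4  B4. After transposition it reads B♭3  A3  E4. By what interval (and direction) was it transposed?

down a perfect fifth

From F4 to Bb3 is 5 letter names — a fifth of some quality.
Bb3 to F4 is 7 semitones, which makes it a perfect fifth; the second version is lower, so the direction is down.
Checking another pair — B4 → E4 — gives the same interval.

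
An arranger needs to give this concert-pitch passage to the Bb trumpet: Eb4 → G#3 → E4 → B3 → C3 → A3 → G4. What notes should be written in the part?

Written C4 sounds as Bb3 on the Bb trumpet, so concert pitches are written a major second up.
Eb4 becomes F4
G#3 becomes A#3
E4 becomes F#4
B3 becomes C#4
C3 becomes D3
A3 becomes B3
G4 becomes A4

F4 A#3 F#4 C#4 D3 B3 A4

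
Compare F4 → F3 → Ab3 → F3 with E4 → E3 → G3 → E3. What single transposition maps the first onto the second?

Take the first pair: F4 → E4. F to E spans 2 letter names, so the interval is some kind of second.
E4 to F4 is 1 semitone, which makes it a minor second; the second version is lower, so the direction is down.
Checking another pair — F3 → E3 — gives the same interval.

down a minor second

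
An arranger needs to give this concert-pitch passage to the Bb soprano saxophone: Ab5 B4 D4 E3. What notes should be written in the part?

Bb5 C#5 E4 F#3

Written C4 sounds as Bb3 on the Bb soprano saxophone, so concert pitches are written a major second up.
Ab5 to Bb5
B4 to C#5
D4 to E4
E3 to F#3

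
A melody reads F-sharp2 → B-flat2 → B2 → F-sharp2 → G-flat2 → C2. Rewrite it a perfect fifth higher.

F#2 to C#3
Bb2 to F3
B2 to F#3
F#2 to C#3
Gb2 to Db3
C2 to G2

C#3 F3 F#3 C#3 Db3 G2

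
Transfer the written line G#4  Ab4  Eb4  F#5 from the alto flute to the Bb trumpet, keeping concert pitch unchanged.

E#4 F4 C4 D#5

First find concert pitch: the alto flute sounds a perfect fourth below written, so G#4 Ab4 Eb4 F#5 sounds D#4 Eb4 Bb3 C#5.
Then write for Bb trumpet: it sounds a major second below written, so the part must be a major second above concert.
D#4 → E#4
Eb4 → F4
Bb3 → C4
C#5 → D#5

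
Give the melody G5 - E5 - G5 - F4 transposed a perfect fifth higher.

D6 B5 D6 C5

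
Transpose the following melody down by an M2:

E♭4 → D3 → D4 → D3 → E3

A major second down from Eb4 gives Db4.
D3 down a major second is C3.
D4 down a major second is C4.
D3: a second down reaches C, and 2 semitones makes it C3.
A major second down from E3 gives D3.

Db4 C3 C4 C3 D3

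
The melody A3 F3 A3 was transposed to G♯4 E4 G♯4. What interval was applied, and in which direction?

From A3 to G#4 is 7 letter names — a seventh of some quality.
A3 to G#4 is 11 semitones, which makes it a major seventh; the second version is higher, so the direction is up.
Checking another pair — A3 → G#4 — gives the same interval.

up a major seventh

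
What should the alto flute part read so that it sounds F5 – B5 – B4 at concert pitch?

Bb5 E6 E5

Written C4 sounds as G3 on the alto flute, so concert pitches are written a perfect fourth up.
F5 gives Bb5
B5 gives E6
B4 gives E5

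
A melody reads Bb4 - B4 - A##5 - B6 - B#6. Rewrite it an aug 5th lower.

Bb4 gives Ebb4
B4 gives Eb4
A##5 gives D#5
B6 gives Eb6
B#6 gives E6

Ebb4 Eb4 D#5 Eb6 E6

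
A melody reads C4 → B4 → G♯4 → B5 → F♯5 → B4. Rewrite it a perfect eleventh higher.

F5 E6 C#6 E7 B6 E6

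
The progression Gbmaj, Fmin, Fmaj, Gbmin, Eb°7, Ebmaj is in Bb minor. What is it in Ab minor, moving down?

Fbmaj Ebmin Ebmaj Fbmin Db°7 Dbmaj

Bb minor down to Ab minor is a major second; each chord root moves by that interval while the quality stays the same.
Gbmaj: root Gb down a major second → Fb, giving Fbmaj.
Fmin: root F down a major second → Eb, giving Ebmin.
Fmaj: root F down a major second → Eb, giving Ebmaj.
Gbmin: root Gb down a major second → Fb, giving Fbmin.
Eb°7: root Eb down a major second → Db, giving Db°7.
Ebmaj: root Eb down a major second → Db, giving Dbmaj.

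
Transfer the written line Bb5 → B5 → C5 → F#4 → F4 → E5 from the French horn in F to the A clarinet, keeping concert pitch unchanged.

Gb5 G5 Ab4 D4 Db4 C5

First find concert pitch: the French horn in F sounds a perfect fifth below written, so Bb5 B5 C5 F#4 F4 E5 sounds Eb5 E5 F4 B3 Bb3 A4.
Then write for A clarinet: it sounds a minor third below written, so the part must be a minor third above concert.
Eb5 → Gb5
E5 → G5
F4 → Ab4
B3 → D4
Bb3 → Db4
A4 → C5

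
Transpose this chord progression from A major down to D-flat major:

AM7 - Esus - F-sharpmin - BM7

A major down to D-flat major is an augmented fifth; each chord root moves by that interval while the quality stays the same.
AM7: root A down an augmented fifth → Db, giving DbM7.
Esus: root E down an augmented fifth → Ab, giving Absus.
F-sharpmin: root F-sharp down an augmented fifth → Bb, giving Bbmin.
BM7: root B down an augmented fifth → Eb, giving EbM7.

DbM7 Absus Bbmin EbM7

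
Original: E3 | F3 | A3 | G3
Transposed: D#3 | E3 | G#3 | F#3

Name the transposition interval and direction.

Take the first pair: E3 → D#3. E to D spans 2 letter names, so the interval is some kind of second.
D#3 to E3 is 1 semitone, which makes it a minor second; the second version is lower, so the direction is down.
Checking another pair — G3 → F#3 — gives the same interval.

down a minor second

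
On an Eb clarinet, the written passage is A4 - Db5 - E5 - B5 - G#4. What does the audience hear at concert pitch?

C5 Fb5 G5 D6 B4

Written C4 on the Eb clarinet sounds as Eb4, a minor third higher; apply that shift to every note.
A4 -> C5
Db5 -> Fb5
E5 -> G5
B5 -> D6
G#4 -> B4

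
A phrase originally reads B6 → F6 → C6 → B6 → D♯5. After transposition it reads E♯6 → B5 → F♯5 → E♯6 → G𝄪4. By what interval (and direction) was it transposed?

down a diminished fifth

Take the first pair: B6 → E#6. B to E spans 5 letter names, so the interval is some kind of fifth.
E#6 to B6 is 6 semitones, which makes it a diminished fifth; the second version is lower, so the direction is down.
Checking another pair — D#5 → G##4 — gives the same interval.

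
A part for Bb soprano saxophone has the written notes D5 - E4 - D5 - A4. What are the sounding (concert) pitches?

C5 D4 C5 G4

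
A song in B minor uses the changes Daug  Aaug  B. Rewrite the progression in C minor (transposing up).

Ebaug Bbaug C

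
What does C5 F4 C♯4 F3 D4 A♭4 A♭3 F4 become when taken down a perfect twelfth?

C5 → F3
F4 → Bb2
C#4 → F#2
F3 → Bb1
D4 → G2
Ab4 → Db3
Ab3 → Db2
F4 → Bb2

F3 Bb2 F#2 Bb1 G2 Db3 Db2 Bb2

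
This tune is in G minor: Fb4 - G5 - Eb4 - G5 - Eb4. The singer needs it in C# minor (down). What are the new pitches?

Bb3 C#5 A3 C#5 A3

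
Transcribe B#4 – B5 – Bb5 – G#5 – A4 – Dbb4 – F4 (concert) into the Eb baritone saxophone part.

Written C4 sounds as Eb2 on the Eb baritone saxophone, so concert pitches are written a major thirteenth up.
B#4 to G##6
B5 to G#7
Bb5 to G7
G#5 to E#7
A4 to F#6
Dbb4 to Bbb5
F4 to D6

G##6 G#7 G7 E#7 F#6 Bbb5 D6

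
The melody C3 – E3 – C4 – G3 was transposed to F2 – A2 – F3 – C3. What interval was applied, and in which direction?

From C3 to F2 is 5 letter names — a fifth of some quality.
F2 to C3 is 7 semitones, which makes it a perfect fifth; the second version is lower, so the direction is down.
Checking another pair — G3 → C3 — gives the same interval.

down a perfect fifth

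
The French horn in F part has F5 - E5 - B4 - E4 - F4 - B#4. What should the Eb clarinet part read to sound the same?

First find concert pitch: the French horn in F sounds a perfect fifth below written, so F5 E5 B4 E4 F4 B#4 sounds Bb4 A4 E4 A3 Bb3 E#4.
Then write for Eb clarinet: it sounds a minor third above written, so the part must be a minor third below concert.
Bb4 → G4
A4 → F#4
E4 → C#4
A3 → F#3
Bb3 → G3
E#4 → C##4

G4 F#4 C#4 F#3 G3 C##4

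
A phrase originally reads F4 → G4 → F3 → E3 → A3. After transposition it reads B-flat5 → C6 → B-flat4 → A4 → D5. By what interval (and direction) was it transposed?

up a perfect eleventh

From F4 to Bb5 is 11 letter names — an eleventh of some quality.
F4 to Bb5 is 17 semitones, which makes it a perfect eleventh; the second version is higher, so the direction is up.
Checking another pair — A3 → D5 — gives the same interval.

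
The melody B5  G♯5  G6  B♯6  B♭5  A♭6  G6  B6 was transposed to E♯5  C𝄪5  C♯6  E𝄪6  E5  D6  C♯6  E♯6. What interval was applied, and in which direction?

down a diminished fifth

From B5 to E#5 is 5 letter names — a fifth of some quality.
E#5 to B5 is 6 semitones, which makes it a diminished fifth; the second version is lower, so the direction is down.
Checking another pair — B6 → E#6 — gives the same interval.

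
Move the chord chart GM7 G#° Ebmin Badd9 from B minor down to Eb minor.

CbM7 C° Abbmin Ebadd9

B minor down to Eb minor is an augmented fifth; each chord root moves by that interval while the quality stays the same.
GM7: root G down an augmented fifth → Cb, giving CbM7.
G#°: root G# down an augmented fifth → C, giving C°.
Ebmin: root Eb down an augmented fifth → Abb, giving Abbmin.
Badd9: root B down an augmented fifth → Eb, giving Ebadd9.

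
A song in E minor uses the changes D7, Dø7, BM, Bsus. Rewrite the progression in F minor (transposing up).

E minor up to F minor is a minor second; each chord root moves by that interval while the quality stays the same.
D7: root D up a minor second → Eb, giving Eb7.
Dø7: root D up a minor second → Eb, giving Ebø7.
BM: root B up a minor second → C, giving CM.
Bsus: root B up a minor second → C, giving Csus.

Eb7 Ebø7 CM Csus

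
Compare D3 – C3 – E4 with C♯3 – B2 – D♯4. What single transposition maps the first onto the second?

down a minor second

From D3 to C#3 is 2 letter names — a second of some quality.
C#3 to D3 is 1 semitone, which makes it a minor second; the second version is lower, so the direction is down.
Checking another pair — E4 → D#4 — gives the same interval.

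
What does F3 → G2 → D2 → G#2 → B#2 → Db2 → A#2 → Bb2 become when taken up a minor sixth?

Db4 Eb3 Bb2 E3 G#3 Bbb2 F#3 Gb3

F3 becomes Db4
G2 becomes Eb3
D2 becomes Bb2
G#2 becomes E3
B#2 becomes G#3
Db2 becomes Bbb2
A#2 becomes F#3
Bb2 becomes Gb3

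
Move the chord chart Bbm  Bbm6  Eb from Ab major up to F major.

Gm Gm6 C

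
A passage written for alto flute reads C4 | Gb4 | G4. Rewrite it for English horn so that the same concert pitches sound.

First find concert pitch: the alto flute sounds a perfect fourth below written, so C4 Gb4 G4 sounds G3 Db4 D4.
Then write for English horn: it sounds a perfect fifth below written, so the part must be a perfect fifth above concert.
G3 → D4
Db4 → Ab4
D4 → A4

D4 Ab4 A4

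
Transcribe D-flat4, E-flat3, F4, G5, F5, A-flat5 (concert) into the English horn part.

Ab4 Bb3 C5 D6 C6 Eb6

Written C4 sounds as F3 on the English horn, so concert pitches are written a perfect fifth up.
Db4 to Ab4
Eb3 to Bb3
F4 to C5
G5 to D6
F5 to C6
Ab5 to Eb6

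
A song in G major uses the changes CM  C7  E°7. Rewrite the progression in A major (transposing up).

DM D7 F#°7

G major up to A major is a major second; each chord root moves by that interval while the quality stays the same.
CM: root C up a major second → D, giving DM.
C7: root C up a major second → D, giving D7.
E°7: root E up a major second → F#, giving F#°7.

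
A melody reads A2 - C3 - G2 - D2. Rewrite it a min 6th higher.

F3 Ab3 Eb3 Bb2

A2 becomes F3
C3 becomes Ab3
G2 becomes Eb3
D2 becomes Bb2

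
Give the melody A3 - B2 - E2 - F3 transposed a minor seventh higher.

A3: a seventh up reaches G, and 10 semitones makes it G4.
B2 up a minor seventh is A3.
A minor seventh up from E2 gives D3.
F3 up a minor seventh is Eb4.

G4 A3 D3 Eb4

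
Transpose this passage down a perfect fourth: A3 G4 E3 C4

A3 becomes E3
G4 becomes D4
E3 becomes B2
C4 becomes G3

E3 D4 B2 G3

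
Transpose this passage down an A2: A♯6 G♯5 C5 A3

A#6 down an augmented second is G6.
An augmented second down from G#5 gives F5.
C5 down an augmented second is Bbb4.
An augmented second down from A3 gives Gb3.

G6 F5 Bbb4 Gb3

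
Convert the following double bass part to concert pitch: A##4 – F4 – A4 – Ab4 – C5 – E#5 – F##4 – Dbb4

A##3 F3 A3 Ab3 C4 E#4 F##3 Dbb3

The double bass sounds a perfect octave below written, so transpose each written note down a perfect octave.
A##4 → A##3
F4 → F3
A4 → A3
Ab4 → Ab3
C5 → C4
E#5 → E#4
F##4 → F##3
Dbb4 → Dbb3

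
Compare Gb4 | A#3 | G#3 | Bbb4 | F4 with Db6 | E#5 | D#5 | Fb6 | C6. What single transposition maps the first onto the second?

up a perfect twelfth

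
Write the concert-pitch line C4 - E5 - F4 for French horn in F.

G4 B5 C5

The French horn in F sounds a perfect fifth below written, so the written part must be a perfect fifth above concert — transpose each note up.
C4 gives G4
E5 gives B5
F4 gives C5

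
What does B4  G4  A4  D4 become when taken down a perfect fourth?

F#4 D4 E4 A3

B4 gives F#4
G4 gives D4
A4 gives E4
D4 gives A3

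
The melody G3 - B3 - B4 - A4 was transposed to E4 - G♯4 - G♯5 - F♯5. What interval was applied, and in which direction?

Take the first pair: G3 → E4. G to E spans 6 letter names, so the interval is some kind of sixth.
G3 to E4 is 9 semitones, which makes it a major sixth; the second version is higher, so the direction is up.
Checking another pair — A4 → F#5 — gives the same interval.

up a major sixth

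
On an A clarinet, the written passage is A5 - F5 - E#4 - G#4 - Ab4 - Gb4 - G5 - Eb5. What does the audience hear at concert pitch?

The A clarinet sounds a minor third below written, so transpose each written note down a minor third.
A5 to F#5
F5 to D5
E#4 to C##4
G#4 to E#4
Ab4 to F4
Gb4 to Eb4
G5 to E5
Eb5 to C5

F#5 D5 C##4 E#4 F4 Eb4 E5 C5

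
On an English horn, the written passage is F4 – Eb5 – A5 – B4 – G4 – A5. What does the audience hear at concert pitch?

Bb3 Ab4 D5 E4 C4 D5

Written C4 on the English horn sounds as F3, a perfect fifth lower; apply that shift to every note.
F4 to Bb3
Eb5 to Ab4
A5 to D5
B4 to E4
G4 to C4
A5 to D5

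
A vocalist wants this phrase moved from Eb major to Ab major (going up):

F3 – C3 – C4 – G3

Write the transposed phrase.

Bb3 F3 F4 C4

Eb major to Ab major up is a perfect fourth, so every note moves up by that interval.
F3 to Bb3
C3 to F3
C4 to F4
G3 to C4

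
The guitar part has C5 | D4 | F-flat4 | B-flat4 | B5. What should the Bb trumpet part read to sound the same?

First find concert pitch: the guitar sounds a perfect octave below written, so C5 D4 F-flat4 B-flat4 B5 sounds C4 D3 Fb3 Bb3 B4.
Then write for Bb trumpet: it sounds a major second below written, so the part must be a major second above concert.
C4 → D4
D3 → E3
Fb3 → Gb3
Bb3 → C4
B4 → C#5

D4 E3 Gb3 C4 C#5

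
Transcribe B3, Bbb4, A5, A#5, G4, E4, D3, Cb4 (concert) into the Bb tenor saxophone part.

C#5 Cb6 B6 B#6 A5 F#5 E4 Db5

The Bb tenor saxophone sounds a major ninth below written, so the written part must be a major ninth above concert — transpose each note up.
B3 becomes C#5
Bbb4 becomes Cb6
A5 becomes B6
A#5 becomes B#6
G4 becomes A5
E4 becomes F#5
D3 becomes E4
Cb4 becomes Db5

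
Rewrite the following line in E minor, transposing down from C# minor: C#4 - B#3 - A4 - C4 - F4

E3 D#3 C4 Eb3 Ab3

From C# down to E is a major sixth; apply that to each pitch.
C#4 becomes E3
B#3 becomes D#3
A4 becomes C4
C4 becomes Eb3
F4 becomes Ab3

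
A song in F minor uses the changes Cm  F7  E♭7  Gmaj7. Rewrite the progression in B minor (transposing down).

F#m B7 A7 C#maj7

F minor down to B minor is a diminished fifth; each chord root moves by that interval while the quality stays the same.
Cm: root C down a diminished fifth → F#, giving F#m.
F7: root F down a diminished fifth → B, giving B7.
E♭7: root E♭ down a diminished fifth → A, giving A7.
Gmaj7: root G down a diminished fifth → C#, giving C#maj7.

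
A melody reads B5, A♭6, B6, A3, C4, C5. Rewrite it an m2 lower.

A#5 G6 A#6 G#3 B3 B4

B5 → A#5
Ab6 → G6
B6 → A#6
A3 → G#3
C4 → B3
C5 → B4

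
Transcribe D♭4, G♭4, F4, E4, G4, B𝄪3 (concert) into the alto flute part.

Gb4 Cb5 Bb4 A4 C5 E##4

The alto flute sounds a perfect fourth below written, so the written part must be a perfect fourth above concert — transpose each note up.
Db4 to Gb4
Gb4 to Cb5
F4 to Bb4
E4 to A4
G4 to C5
B##3 to E##4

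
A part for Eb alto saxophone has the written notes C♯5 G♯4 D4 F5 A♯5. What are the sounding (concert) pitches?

E4 B3 F3 Ab4 C#5

Written C4 on the Eb alto saxophone sounds as Eb3, a major sixth lower; apply that shift to every note.
C#5 gives E4
G#4 gives B3
D4 gives F3
F5 gives Ab4
A#5 gives C#5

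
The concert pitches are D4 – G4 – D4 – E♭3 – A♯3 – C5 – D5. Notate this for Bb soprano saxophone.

Written C4 sounds as Bb3 on the Bb soprano saxophone, so concert pitches are written a major second up.
D4 becomes E4
G4 becomes A4
D4 becomes E4
Eb3 becomes F3
A#3 becomes B#3
C5 becomes D5
D5 becomes E5

E4 A4 E4 F3 B#3 D5 E5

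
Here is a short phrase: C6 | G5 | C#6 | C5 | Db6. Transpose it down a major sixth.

A major sixth down from C6 gives Eb5.
G5 down a major sixth is Bb4.
A major sixth down from C#6 gives E5.
C5: a sixth down reaches E, and 9 semitones makes it Eb4.
A major sixth down from Db6 gives Fb5.

Eb5 Bb4 E5 Eb4 Fb5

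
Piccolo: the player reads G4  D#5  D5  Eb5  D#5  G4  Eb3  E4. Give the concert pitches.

Written C4 on the piccolo sounds as C5, a perfect octave higher; apply that shift to every note.
G4 gives G5
D#5 gives D#6
D5 gives D6
Eb5 gives Eb6
D#5 gives D#6
G4 gives G5
Eb3 gives Eb4
E4 gives E5

G5 D#6 D6 Eb6 D#6 G5 Eb4 E5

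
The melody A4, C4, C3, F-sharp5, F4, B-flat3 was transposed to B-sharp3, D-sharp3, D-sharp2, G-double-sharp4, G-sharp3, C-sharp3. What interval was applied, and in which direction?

Take the first pair: A4 → B#3. A to B spans 7 letter names, so the interval is some kind of seventh.
B#3 to A4 is 9 semitones, which makes it a diminished seventh; the second version is lower, so the direction is down.
Checking another pair — Bb3 → C#3 — gives the same interval.

down a diminished seventh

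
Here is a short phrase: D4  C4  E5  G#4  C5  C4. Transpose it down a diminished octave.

D#3 C#3 E#4 G##3 C#4 C#3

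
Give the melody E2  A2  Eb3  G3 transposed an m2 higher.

F2 Bb2 Fb3 Ab3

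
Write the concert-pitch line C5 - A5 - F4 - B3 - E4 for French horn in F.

The French horn in F sounds a perfect fifth below written, so the written part must be a perfect fifth above concert — transpose each note up.
C5 -> G5
A5 -> E6
F4 -> C5
B3 -> F#4
E4 -> B4

G5 E6 C5 F#4 B4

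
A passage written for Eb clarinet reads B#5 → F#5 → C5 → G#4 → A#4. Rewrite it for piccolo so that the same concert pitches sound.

D#5 A4 Eb4 B3 C#4

First find concert pitch: the Eb clarinet sounds a minor third above written, so B#5 F#5 C5 G#4 A#4 sounds D#6 A5 Eb5 B4 C#5.
Then write for piccolo: it sounds a perfect octave above written, so the part must be a perfect octave below concert.
D#6 → D#5
A5 → A4
Eb5 → Eb4
B4 → B3
C#5 → C#4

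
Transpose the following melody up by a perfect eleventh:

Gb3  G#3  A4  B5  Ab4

Cb5 C#5 D6 E7 Db6

Gb3 up a perfect eleventh is Cb5.
G#3 up a perfect eleventh is C#5.
A perfect eleventh up from A4 gives D6.
B5: an eleventh up reaches E, and 17 semitones makes it E7.
Ab4: an eleventh up reaches D, and 17 semitones makes it Db6.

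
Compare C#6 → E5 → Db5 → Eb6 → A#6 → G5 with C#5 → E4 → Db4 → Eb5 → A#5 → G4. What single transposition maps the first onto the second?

down a perfect octave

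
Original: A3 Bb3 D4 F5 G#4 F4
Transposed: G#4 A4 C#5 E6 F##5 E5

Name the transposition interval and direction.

From A3 to G#4 is 7 letter names — a seventh of some quality.
A3 to G#4 is 11 semitones, which makes it a major seventh; the second version is higher, so the direction is up.
Checking another pair — F4 → E5 — gives the same interval.

up a major seventh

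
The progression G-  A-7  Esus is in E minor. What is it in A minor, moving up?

C- D-7 Asus

E minor up to A minor is a perfect fourth; each chord root moves by that interval while the quality stays the same.
G-: root G up a perfect fourth → C, giving C-.
A-7: root A up a perfect fourth → D, giving D-7.
Esus: root E up a perfect fourth → A, giving Asus.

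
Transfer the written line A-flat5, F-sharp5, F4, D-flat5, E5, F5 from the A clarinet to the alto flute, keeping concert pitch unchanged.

Bb5 G#5 G4 Eb5 F#5 G5

First find concert pitch: the A clarinet sounds a minor third below written, so A-flat5 F-sharp5 F4 D-flat5 E5 F5 sounds F5 D#5 D4 Bb4 C#5 D5.
Then write for alto flute: it sounds a perfect fourth below written, so the part must be a perfect fourth above concert.
F5 → Bb5
D#5 → G#5
D4 → G4
Bb4 → Eb5
C#5 → F#5
D5 → G5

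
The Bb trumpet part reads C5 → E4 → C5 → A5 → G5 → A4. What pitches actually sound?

The Bb trumpet sounds a major second below written, so transpose each written note down a major second.
C5 gives Bb4
E4 gives D4
C5 gives Bb4
A5 gives G5
G5 gives F5
A4 gives G4

Bb4 D4 Bb4 G5 F5 G4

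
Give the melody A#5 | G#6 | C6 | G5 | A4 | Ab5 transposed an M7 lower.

B4 A5 Db5 Ab4 Bb3 Bbb4

A major seventh down from A#5 gives B4.
A major seventh down from G#6 gives A5.
C6 down a major seventh is Db5.
A major seventh down from G5 gives Ab4.
A4 down a major seventh is Bb3.
Ab5: a seventh down reaches B, and 11 semitones makes it Bbb4.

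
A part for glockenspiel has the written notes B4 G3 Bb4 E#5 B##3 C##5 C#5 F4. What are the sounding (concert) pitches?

B6 G5 Bb6 E#7 B##5 C##7 C#7 F6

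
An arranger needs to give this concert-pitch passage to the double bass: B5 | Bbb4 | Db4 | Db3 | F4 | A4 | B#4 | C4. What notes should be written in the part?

Written C4 sounds as C3 on the double bass, so concert pitches are written a perfect octave up.
B5 becomes B6
Bbb4 becomes Bbb5
Db4 becomes Db5
Db3 becomes Db4
F4 becomes F5
A4 becomes A5
B#4 becomes B#5
C4 becomes C5

B6 Bbb5 Db5 Db4 F5 A5 B#5 C5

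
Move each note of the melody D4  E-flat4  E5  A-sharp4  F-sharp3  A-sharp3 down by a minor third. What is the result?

B3 C4 C#5 F##4 D#3 F##3

D4: a third down reaches B, and 3 semitones makes it B3.
Eb4: a third down reaches C, and 3 semitones makes it C4.
A minor third down from E5 gives C#5.
A#4 down a minor third is F##4.
F#3: a third down reaches D, and 3 semitones makes it D#3.
A minor third down from A#3 gives F##3.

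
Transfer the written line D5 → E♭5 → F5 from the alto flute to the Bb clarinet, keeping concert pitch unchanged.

B4 C5 D5

First find concert pitch: the alto flute sounds a perfect fourth below written, so D5 E♭5 F5 sounds A4 Bb4 C5.
Then write for Bb clarinet: it sounds a major second below written, so the part must be a major second above concert.
A4 → B4
Bb4 → C5
C5 → D5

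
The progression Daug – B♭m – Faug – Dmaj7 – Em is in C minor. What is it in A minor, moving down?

Baug Gm Daug Bmaj7 C#m

C minor down to A minor is a minor third; each chord root moves by that interval while the quality stays the same.
Daug: root D down a minor third → B, giving Baug.
B♭m: root B♭ down a minor third → G, giving Gm.
Faug: root F down a minor third → D, giving Daug.
Dmaj7: root D down a minor third → B, giving Bmaj7.
Em: root E down a minor third → C#, giving C#m.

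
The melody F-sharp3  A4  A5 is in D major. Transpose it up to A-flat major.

From D up to A-flat is a diminished fifth; apply that to each pitch.
F#3 -> C4
A4 -> Eb5
A5 -> Eb6

C4 Eb5 Eb6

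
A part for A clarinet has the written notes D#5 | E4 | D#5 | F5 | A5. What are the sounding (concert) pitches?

Written C4 on the A clarinet sounds as A3, a minor third lower; apply that shift to every note.
D#5 gives B#4
E4 gives C#4
D#5 gives B#4
F5 gives D5
A5 gives F#5

B#4 C#4 B#4 D5 F#5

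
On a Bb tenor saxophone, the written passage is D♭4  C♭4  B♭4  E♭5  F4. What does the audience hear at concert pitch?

Cb3 Bbb2 Ab3 Db4 Eb3

The Bb tenor saxophone sounds a major ninth below written, so transpose each written note down a major ninth.
Db4 gives Cb3
Cb4 gives Bbb2
Bb4 gives Ab3
Eb5 gives Db4
F4 gives Eb3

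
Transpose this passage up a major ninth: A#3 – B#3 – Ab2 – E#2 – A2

A#3 → B#4
B#3 → C##5
Ab2 → Bb3
E#2 → F##3
A2 → B3

B#4 C##5 Bb3 F##3 B3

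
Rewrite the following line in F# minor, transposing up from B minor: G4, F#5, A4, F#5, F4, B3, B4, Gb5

D5 C#6 E5 C#6 C5 F#4 F#5 Db6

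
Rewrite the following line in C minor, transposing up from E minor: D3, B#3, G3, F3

E minor to C minor up is a minor sixth, so every note moves up by that interval.
D3 gives Bb3
B#3 gives G#4
G3 gives Eb4
F3 gives Db4

Bb3 G#4 Eb4 Db4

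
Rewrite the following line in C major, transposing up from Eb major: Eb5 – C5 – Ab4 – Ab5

Eb major to C major up is a major sixth, so every note moves up by that interval.
Eb5 becomes C6
C5 becomes A5
Ab4 becomes F5
Ab5 becomes F6

C6 A5 F5 F6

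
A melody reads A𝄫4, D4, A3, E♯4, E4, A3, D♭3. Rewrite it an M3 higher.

Cb5 F#4 C#4 G##4 G#4 C#4 F3

Abb4 -> Cb5
D4 -> F#4
A3 -> C#4
E#4 -> G##4
E4 -> G#4
A3 -> C#4
Db3 -> F3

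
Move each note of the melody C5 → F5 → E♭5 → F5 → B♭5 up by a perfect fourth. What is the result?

F5 Bb5 Ab5 Bb5 Eb6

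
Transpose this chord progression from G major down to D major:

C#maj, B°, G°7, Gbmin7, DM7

G#maj F#° D°7 Dbmin7 AM7

G major down to D major is a perfect fourth; each chord root moves by that interval while the quality stays the same.
C#maj: root C# down a perfect fourth → G#, giving G#maj.
B°: root B down a perfect fourth → F#, giving F#°.
G°7: root G down a perfect fourth → D, giving D°7.
Gbmin7: root Gb down a perfect fourth → Db, giving Dbmin7.
DM7: root D down a perfect fourth → A, giving AM7.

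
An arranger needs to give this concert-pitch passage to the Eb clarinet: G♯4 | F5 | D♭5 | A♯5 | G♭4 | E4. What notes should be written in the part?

The Eb clarinet sounds a minor third above written, so the written part must be a minor third below concert — transpose each note down.
G#4 gives E#4
F5 gives D5
Db5 gives Bb4
A#5 gives F##5
Gb4 gives Eb4
E4 gives C#4

E#4 D5 Bb4 F##5 Eb4 C#4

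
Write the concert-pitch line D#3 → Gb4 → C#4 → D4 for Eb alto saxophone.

Written C4 sounds as Eb3 on the Eb alto saxophone, so concert pitches are written a major sixth up.
D#3 gives B#3
Gb4 gives Eb5
C#4 gives A#4
D4 gives B4

B#3 Eb5 A#4 B4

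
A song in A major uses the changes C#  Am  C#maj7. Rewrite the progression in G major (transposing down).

B Gm Bmaj7

A major down to G major is a major second; each chord root moves by that interval while the quality stays the same.
C#: root C# down a major second → B, giving B.
Am: root A down a major second → G, giving Gm.
C#maj7: root C# down a major second → B, giving Bmaj7.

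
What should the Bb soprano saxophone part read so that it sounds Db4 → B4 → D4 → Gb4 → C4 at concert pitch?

Written C4 sounds as Bb3 on the Bb soprano saxophone, so concert pitches are written a major second up.
Db4 to Eb4
B4 to C#5
D4 to E4
Gb4 to Ab4
C4 to D4

Eb4 C#5 E4 Ab4 D4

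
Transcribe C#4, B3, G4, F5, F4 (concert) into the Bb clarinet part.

Written C4 sounds as Bb3 on the Bb clarinet, so concert pitches are written a major second up.
C#4 to D#4
B3 to C#4
G4 to A4
F5 to G5
F4 to G4

D#4 C#4 A4 G5 G4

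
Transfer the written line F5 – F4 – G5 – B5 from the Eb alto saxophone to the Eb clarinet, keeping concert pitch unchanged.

F4 F3 G4 B4

First find concert pitch: the Eb alto saxophone sounds a major sixth below written, so F5 F4 G5 B5 sounds Ab4 Ab3 Bb4 D5.
Then write for Eb clarinet: it sounds a minor third above written, so the part must be a minor third below concert.
Ab4 → F4
Ab3 → F3
Bb4 → G4
D5 → B4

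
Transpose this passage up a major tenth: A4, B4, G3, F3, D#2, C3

C#6 D#6 B4 A4 F##3 E4

A major tenth up from A4 gives C#6.
B4: a tenth up reaches D, and 16 semitones makes it D#6.
A major tenth up from G3 gives B4.
F3: a tenth up reaches A, and 16 semitones makes it A4.
D#2: a tenth up reaches F, and 16 semitones makes it F##3.
C3 up a major tenth is E4.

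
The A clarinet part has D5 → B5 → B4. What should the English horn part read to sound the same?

First find concert pitch: the A clarinet sounds a minor third below written, so D5 B5 B4 sounds B4 G#5 G#4.
Then write for English horn: it sounds a perfect fifth below written, so the part must be a perfect fifth above concert.
B4 → F#5
G#5 → D#6
G#4 → D#5

F#5 D#6 D#5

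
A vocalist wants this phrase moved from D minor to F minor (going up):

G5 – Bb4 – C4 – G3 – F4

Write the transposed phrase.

From D up to F is a minor third; apply that to each pitch.
G5 → Bb5
Bb4 → Db5
C4 → Eb4
G3 → Bb3
F4 → Ab4

Bb5 Db5 Eb4 Bb3 Ab4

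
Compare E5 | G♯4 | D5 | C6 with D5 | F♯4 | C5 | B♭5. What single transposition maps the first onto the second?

down a major second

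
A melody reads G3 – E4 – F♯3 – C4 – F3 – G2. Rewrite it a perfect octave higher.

G4 E5 F#4 C5 F4 G3

G3 up a perfect octave is G4.
E4 up a perfect octave is E5.
F#3 up a perfect octave is F#4.
C4 up a perfect octave is C5.
F3 up a perfect octave is F4.
A perfect octave up from G2 gives G3.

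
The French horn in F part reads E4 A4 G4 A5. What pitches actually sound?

Written C4 on the French horn in F sounds as F3, a perfect fifth lower; apply that shift to every note.
E4 gives A3
A4 gives D4
G4 gives C4
A5 gives D5

A3 D4 C4 D5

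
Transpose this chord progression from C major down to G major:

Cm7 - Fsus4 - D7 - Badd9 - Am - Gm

C major down to G major is a perfect fourth; each chord root moves by that interval while the quality stays the same.
Cm7: root C down a perfect fourth → G, giving Gm7.
Fsus4: root F down a perfect fourth → C, giving Csus4.
D7: root D down a perfect fourth → A, giving A7.
Badd9: root B down a perfect fourth → F#, giving F#add9.
Am: root A down a perfect fourth → E, giving Em.
Gm: root G down a perfect fourth → D, giving Dm.

Gm7 Csus4 A7 F#add9 Em Dm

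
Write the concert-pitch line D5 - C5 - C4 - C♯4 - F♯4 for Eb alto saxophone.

Written C4 sounds as Eb3 on the Eb alto saxophone, so concert pitches are written a major sixth up.
D5 becomes B5
C5 becomes A5
C4 becomes A4
C#4 becomes A#4
F#4 becomes D#5

B5 A5 A4 A#4 D#5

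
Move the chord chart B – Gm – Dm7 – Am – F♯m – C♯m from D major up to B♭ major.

D major up to B♭ major is a minor sixth; each chord root moves by that interval while the quality stays the same.
B: root B up a minor sixth → G, giving G.
Gm: root G up a minor sixth → Eb, giving Ebm.
Dm7: root D up a minor sixth → Bb, giving Bbm7.
Am: root A up a minor sixth → F, giving Fm.
F♯m: root F♯ up a minor sixth → D, giving Dm.
C♯m: root C♯ up a minor sixth → A, giving Am.

G Ebm Bbm7 Fm Dm Am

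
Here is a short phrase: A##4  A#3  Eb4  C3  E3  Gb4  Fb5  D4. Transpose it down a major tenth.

A##4 → F##3
A#3 → F#2
Eb4 → Cb3
C3 → Ab1
E3 → C2
Gb4 → Ebb3
Fb5 → Dbb4
D4 → Bb2

F##3 F#2 Cb3 Ab1 C2 Ebb3 Dbb4 Bb2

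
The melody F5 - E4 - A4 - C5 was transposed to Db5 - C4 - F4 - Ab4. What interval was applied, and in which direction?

From F5 to Db5 is 3 letter names — a third of some quality.
Db5 to F5 is 4 semitones, which makes it a major third; the second version is lower, so the direction is down.
Checking another pair — C5 → Ab4 — gives the same interval.

down a major third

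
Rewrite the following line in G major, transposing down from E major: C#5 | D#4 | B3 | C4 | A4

E major to G major down is a major sixth, so every note moves down by that interval.
C#5 → E4
D#4 → F#3
B3 → D3
C4 → Eb3
A4 → C4

E4 F#3 D3 Eb3 C4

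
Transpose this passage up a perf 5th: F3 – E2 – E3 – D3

C4 B2 B3 A3

F3 → C4
E2 → B2
E3 → B3
D3 → A3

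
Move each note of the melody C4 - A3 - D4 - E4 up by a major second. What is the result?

C4 up a major second is D4.
A major second up from A3 gives B3.
D4 up a major second is E4.
E4: a second up reaches F, and 2 semitones makes it F#4.

D4 B3 E4 F#4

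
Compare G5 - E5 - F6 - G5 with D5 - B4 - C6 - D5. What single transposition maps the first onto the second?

Take the first pair: G5 → D5. G to D spans 4 letter names, so the interval is some kind of fourth.
D5 to G5 is 5 semitones, which makes it a perfect fourth; the second version is lower, so the direction is down.
Checking another pair — G5 → D5 — gives the same interval.

down a perfect fourth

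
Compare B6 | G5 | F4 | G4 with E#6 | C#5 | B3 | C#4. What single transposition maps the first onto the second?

From B6 to E#6 is 5 letter names — a fifth of some quality.
E#6 to B6 is 6 semitones, which makes it a diminished fifth; the second version is lower, so the direction is down.
Checking another pair — G4 → C#4 — gives the same interval.

down a diminished fifth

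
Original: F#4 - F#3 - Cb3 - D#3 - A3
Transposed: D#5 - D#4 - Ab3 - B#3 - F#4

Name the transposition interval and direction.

up a major sixth

Take the first pair: F#4 → D#5. F to D spans 6 letter names, so the interval is some kind of sixth.
F#4 to D#5 is 9 semitones, which makes it a major sixth; the second version is higher, so the direction is up.
Checking another pair — A3 → F#4 — gives the same interval.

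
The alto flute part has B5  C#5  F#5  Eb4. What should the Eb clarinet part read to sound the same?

First find concert pitch: the alto flute sounds a perfect fourth below written, so B5 C#5 F#5 Eb4 sounds F#5 G#4 C#5 Bb3.
Then write for Eb clarinet: it sounds a minor third above written, so the part must be a minor third below concert.
F#5 → D#5
G#4 → E#4
C#5 → A#4
Bb3 → G3

D#5 E#4 A#4 G3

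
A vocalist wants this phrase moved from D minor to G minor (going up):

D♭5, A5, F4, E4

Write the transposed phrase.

Gb5 D6 Bb4 A4

D minor to G minor up is a perfect fourth, so every note moves up by that interval.
Db5 to Gb5
A5 to D6
F4 to Bb4
E4 to A4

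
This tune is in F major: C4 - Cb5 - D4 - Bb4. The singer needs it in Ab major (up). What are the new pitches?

F major to Ab major up is a minor third, so every note moves up by that interval.
C4 to Eb4
Cb5 to Ebb5
D4 to F4
Bb4 to Db5

Eb4 Ebb5 F4 Db5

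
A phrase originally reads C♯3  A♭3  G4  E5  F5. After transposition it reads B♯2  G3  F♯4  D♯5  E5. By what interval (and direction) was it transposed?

down a minor second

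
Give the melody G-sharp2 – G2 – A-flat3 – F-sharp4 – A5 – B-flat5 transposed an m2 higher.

A2 Ab2 Bbb3 G4 Bb5 Cb6

G#2: a second up reaches A, and 1 semitone makes it A2.
G2: a second up reaches A, and 1 semitone makes it Ab2.
A minor second up from Ab3 gives Bbb3.
F#4: a second up reaches G, and 1 semitone makes it G4.
A5: a second up reaches B, and 1 semitone makes it Bb5.
Bb5 up a minor second is Cb6.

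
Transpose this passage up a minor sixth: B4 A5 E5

A minor sixth up from B4 gives G5.
A5 up a minor sixth is F6.
A minor sixth up from E5 gives C6.

G5 F6 C6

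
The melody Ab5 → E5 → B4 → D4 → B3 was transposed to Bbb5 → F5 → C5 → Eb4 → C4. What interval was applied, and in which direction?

up a minor second

Take the first pair: Ab5 → Bbb5. A to B spans 2 letter names, so the interval is some kind of second.
Ab5 to Bbb5 is 1 semitone, which makes it a minor second; the second version is higher, so the direction is up.
Checking another pair — B3 → C4 — gives the same interval.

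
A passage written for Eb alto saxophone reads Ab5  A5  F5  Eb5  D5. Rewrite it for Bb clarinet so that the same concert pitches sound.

Db5 D5 Bb4 Ab4 G4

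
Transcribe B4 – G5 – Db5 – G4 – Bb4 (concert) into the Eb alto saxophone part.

The Eb alto saxophone sounds a major sixth below written, so the written part must be a major sixth above concert — transpose each note up.
B4 gives G#5
G5 gives E6
Db5 gives Bb5
G4 gives E5
Bb4 gives G5

G#5 E6 Bb5 E5 G5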